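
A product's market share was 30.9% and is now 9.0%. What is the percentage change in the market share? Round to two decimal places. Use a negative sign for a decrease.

-70.87%

The change is 9.0 − 30.9 = -21.9 percentage points.
Relative to the original 30.9%, that is -21.9 ÷ 30.9 ≈ -70.87%.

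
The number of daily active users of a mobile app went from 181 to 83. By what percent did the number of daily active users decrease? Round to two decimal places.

54.14%

Change: 83 − 181 = -98.
Relative to the original: -98 ÷ 181 ≈ -54.14%.
So the number of daily active users decreased by 54.14%.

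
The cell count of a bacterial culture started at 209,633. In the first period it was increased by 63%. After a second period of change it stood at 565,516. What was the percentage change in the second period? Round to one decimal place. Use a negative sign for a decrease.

After the first period: 209,633 × 1.63 = 341701.79.
Second-period multiplier: 565,516 ÷ 341701.79 ≈ 1.655.
That is a change of 65.5%.

65.5%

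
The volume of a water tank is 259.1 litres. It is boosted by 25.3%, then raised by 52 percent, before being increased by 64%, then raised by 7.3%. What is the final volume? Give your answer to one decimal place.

Apply the 25.3% increase: 259.1 × 1.253 = 324.6523.
Apply the 52% increase: 324.6523 × 1.52 = 493.471496.
Apply the 64% increase: 493.471496 × 1.64 = 809.29325344.
After the 7.3% increase: 809.29325344 × 1.073 = 868.37166094112 ≈ 868.4.

868.4 litres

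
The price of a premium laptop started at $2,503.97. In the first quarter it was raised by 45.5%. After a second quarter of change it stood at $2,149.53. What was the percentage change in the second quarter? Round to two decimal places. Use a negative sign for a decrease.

-41.00%

After the first quarter: $2,503.97 × 1.455 = $3643.27635.
Second-quarter multiplier: $2,149.53 ÷ $3643.27635 ≈ 0.589999.
That is a change of -41.00%.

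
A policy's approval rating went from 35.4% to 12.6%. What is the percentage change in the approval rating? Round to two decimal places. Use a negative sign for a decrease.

The change is 12.6 − 35.4 = -22.8 percentage points.
Relative to the original 35.4%, that is -22.8 ÷ 35.4 ≈ -64.41%.

-64.41%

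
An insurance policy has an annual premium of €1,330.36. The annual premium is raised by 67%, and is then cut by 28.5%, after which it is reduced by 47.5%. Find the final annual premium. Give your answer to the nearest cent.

€833.97

Each change multiplies by a factor: 1.67 × 0.715 × 0.525 = 0.62687625.
€1,330.36 × 0.62687625 = €833.97108795 ≈ €833.97.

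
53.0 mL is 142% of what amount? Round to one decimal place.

37.3 mL

53.0 mL ÷ 1.42 ≈ 37.3 mL.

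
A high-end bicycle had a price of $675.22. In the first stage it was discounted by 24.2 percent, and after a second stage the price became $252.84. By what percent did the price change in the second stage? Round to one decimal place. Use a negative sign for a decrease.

After the first stage: $675.22 × 0.758 = $511.81676.
Second-stage multiplier: $252.84 ÷ $511.81676 ≈ 0.494.
That is a change of -50.6%.

-50.6%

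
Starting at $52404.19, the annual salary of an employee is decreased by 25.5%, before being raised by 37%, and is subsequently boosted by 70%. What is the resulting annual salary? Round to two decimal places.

Apply the 25.5% decrease: $52404.19 × 0.745 = $39041.12155.
Apply the 37% increase: $39041.12155 × 1.37 = $53486.3365235.
After the 70% increase: $53486.3365235 × 1.7 = $90926.77208995 ≈ $90926.77.

$90926.77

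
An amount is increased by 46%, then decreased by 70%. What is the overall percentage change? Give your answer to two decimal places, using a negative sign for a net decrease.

A 46% increase multiplies by 1.46.
Then a 70% decrease: 1.46 × 0.3 = 0.438.
Overall factor 0.438, i.e. -56.20%.

-56.20%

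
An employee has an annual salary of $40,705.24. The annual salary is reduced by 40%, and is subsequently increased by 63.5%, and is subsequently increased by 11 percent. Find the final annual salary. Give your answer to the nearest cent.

$44,324.34

After the 40% decrease: $40,705.24 × 0.6 = $24423.144.
After the 63.5% increase: $24423.144 × 1.635 = $39931.84044.
Apply the 11% increase: $39931.84044 × 1.11 = $44324.3428884 ≈ $44,324.34.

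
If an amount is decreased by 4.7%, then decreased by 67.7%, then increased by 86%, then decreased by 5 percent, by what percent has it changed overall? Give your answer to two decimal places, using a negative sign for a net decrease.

The combined multiplier is 0.953 × 0.323 × 1.86 × 0.95 = 0.543916173.
That corresponds to a decrease of 45.61%.

-45.61%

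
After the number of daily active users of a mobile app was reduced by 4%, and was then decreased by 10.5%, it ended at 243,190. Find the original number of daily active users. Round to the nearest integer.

The overall multiplier applied was 0.96 × 0.895 = 0.8592.
So the original number of daily active users was 243,190 ÷ 0.8592 ≈ 283,042.

283,042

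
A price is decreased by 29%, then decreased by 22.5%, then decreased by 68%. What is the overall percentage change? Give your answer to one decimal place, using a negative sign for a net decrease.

A 29% decrease multiplies by 0.71.
Then a 22.5% decrease: 0.71 × 0.775 = 0.55025.
Then a 68% decrease: 0.55025 × 0.32 = 0.17608.
Overall factor 0.17608, i.e. -82.4%.

-82.4%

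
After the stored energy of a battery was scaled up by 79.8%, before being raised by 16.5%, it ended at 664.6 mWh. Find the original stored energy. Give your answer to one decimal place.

317.3 mWh

Undoing the 16.5% increase: 664.6 ÷ 1.165 ≈ 570.472103.
Undoing the 79.8% increase: 570.472103 ÷ 1.798 ≈ 317.3 mWh.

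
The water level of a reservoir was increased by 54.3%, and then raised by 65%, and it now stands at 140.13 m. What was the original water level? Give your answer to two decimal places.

The overall multiplier applied was 1.543 × 1.65 = 2.54595.
So the original water level was 140.13 ÷ 2.54595 ≈ 55.04 m.

55.04 m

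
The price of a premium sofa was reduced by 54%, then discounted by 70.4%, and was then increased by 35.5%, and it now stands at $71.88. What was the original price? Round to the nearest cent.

$389.60

Undoing the 35.5% increase: $71.88 ÷ 1.355 ≈ $53.04797.
Undoing the 70.4% decrease: $53.04797 ÷ 0.296 ≈ $179.216115.
Undoing the 54% decrease: $179.216115 ÷ 0.46 ≈ $389.60.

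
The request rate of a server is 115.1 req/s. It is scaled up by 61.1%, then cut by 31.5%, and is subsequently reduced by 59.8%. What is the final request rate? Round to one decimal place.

Apply the 61.1% increase: 115.1 × 1.611 = 185.4261.
Apply the 31.5% decrease: 185.4261 × 0.685 = 127.0168785.
59.8% decrease: 127.0168785 × 0.402 = 51.060785157 ≈ 51.1.

51.1 req/s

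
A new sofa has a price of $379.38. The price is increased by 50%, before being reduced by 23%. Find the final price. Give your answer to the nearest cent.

$438.18

50% increase: $379.38 × 1.5 = $569.07.
Apply the 23% decrease: $569.07 × 0.77 = $438.1839 ≈ $438.18.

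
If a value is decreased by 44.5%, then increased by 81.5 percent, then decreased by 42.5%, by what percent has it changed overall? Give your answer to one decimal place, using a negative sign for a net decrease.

-42.1%

A 44.5% decrease multiplies by 0.555.
Then an 81.5% increase: 0.555 × 1.815 = 1.007325.
Then a 42.5% decrease: 1.007325 × 0.575 = 0.579211875.
Overall factor 0.579211875, i.e. -42.1%.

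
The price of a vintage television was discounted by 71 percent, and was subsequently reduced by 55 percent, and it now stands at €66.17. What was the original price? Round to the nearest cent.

The overall multiplier applied was 0.29 × 0.45 = 0.1305.
So the original price was €66.17 ÷ 0.1305 ≈ €507.05.

€507.05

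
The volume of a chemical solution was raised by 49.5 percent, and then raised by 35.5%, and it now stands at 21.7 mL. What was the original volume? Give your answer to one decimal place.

10.7 mL

Undoing the 35.5% increase: 21.7 ÷ 1.355 ≈ 16.01476.
Undoing the 49.5% increase: 16.01476 ÷ 1.495 ≈ 10.7 mL.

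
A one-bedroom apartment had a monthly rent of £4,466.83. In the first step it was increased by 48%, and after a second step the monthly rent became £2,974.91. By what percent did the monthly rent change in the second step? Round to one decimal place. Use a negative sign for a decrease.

-55.0%

After the first step: £4,466.83 × 1.48 = £6610.9084.
Second-step multiplier: £2,974.91 ÷ £6610.9084 ≈ 0.45.
That is a change of -55.0%.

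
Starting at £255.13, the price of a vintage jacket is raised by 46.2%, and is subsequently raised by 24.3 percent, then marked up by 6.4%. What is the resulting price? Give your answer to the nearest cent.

Each change multiplies by a factor: 1.462 × 1.243 × 1.064 = 1.933571024.
£255.13 × 1.933571024 = £493.31197535312 ≈ £493.31.

£493.31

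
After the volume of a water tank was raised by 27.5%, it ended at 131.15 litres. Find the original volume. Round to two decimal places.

The overall multiplier applied was 1.275.
So the original volume was 131.15 ÷ 1.275 ≈ 102.86 litres.

102.86 litres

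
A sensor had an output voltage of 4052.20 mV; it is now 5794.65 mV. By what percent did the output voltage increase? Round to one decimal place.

Change: 5794.65 − 4052.20 = 1742.45.
Relative to the original: 1742.45 ÷ 4052.20 ≈ 43.0%.
So the output voltage increased by 43.0%.

43.0%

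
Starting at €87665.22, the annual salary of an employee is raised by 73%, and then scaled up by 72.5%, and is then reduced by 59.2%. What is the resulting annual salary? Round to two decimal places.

Each change multiplies by a factor: 1.73 × 1.725 × 0.408 = 1.217574.
€87665.22 × 1.217574 = €106738.89257628 ≈ €106738.89.

€106738.89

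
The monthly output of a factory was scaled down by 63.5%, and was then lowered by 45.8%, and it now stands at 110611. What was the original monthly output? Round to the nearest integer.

The overall multiplier applied was 0.365 × 0.542 = 0.19783.
So the original monthly output was 110611 ÷ 0.19783 ≈ 559121.

559121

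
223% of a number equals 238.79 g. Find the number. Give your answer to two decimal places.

238.79 g ÷ 2.23 ≈ 107.08 g.

107.08 g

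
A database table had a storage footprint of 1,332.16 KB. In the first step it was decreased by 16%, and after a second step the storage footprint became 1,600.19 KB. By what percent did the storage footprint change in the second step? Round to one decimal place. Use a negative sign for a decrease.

43.0%

After the first step: 1,332.16 × 0.84 = 1119.0144.
Second-step multiplier: 1,600.19 ÷ 1119.0144 ≈ 1.43.
That is a change of 43.0%.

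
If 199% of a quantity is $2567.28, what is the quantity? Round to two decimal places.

$2567.28 ÷ 1.99 ≈ $1290.09.

$1290.09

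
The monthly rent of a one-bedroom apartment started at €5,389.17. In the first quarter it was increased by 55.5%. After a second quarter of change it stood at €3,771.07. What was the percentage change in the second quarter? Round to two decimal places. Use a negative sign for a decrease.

After the first quarter: €5,389.17 × 1.555 = €8380.15935.
Second-quarter multiplier: €3,771.07 ÷ €8380.15935 ≈ 0.45.
That is a change of -55.00%.

-55.00%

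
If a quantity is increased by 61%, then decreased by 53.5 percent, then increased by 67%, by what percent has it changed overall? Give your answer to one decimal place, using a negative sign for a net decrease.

25.0%

A 61% increase multiplies by 1.61.
Then a 53.5% decrease: 1.61 × 0.465 = 0.74865.
Then a 67% increase: 0.74865 × 1.67 = 1.2502455.
Overall factor 1.2502455, i.e. 25.0%.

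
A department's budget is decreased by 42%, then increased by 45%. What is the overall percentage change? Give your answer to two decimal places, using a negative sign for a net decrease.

-15.90%

A 42% decrease multiplies by 0.58.
Then a 45% increase: 0.58 × 1.45 = 0.841.
Overall factor 0.841, i.e. -15.90%.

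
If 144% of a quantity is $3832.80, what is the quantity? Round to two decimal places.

$2661.67

$3832.80 ÷ 1.44 ≈ $2661.67.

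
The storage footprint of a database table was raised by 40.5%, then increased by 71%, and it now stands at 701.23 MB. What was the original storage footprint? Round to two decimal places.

The overall multiplier applied was 1.405 × 1.71 = 2.40255.
So the original storage footprint was 701.23 ÷ 2.40255 ≈ 291.87 MB.

291.87 MB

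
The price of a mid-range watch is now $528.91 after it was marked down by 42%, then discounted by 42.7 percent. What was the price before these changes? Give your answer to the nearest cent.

The overall multiplier applied was 0.58 × 0.573 = 0.33234.
So the original price was $528.91 ÷ 0.33234 ≈ $1591.47.

$1591.47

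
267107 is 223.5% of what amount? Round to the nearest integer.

267107 ÷ 2.235 ≈ 119511.

119511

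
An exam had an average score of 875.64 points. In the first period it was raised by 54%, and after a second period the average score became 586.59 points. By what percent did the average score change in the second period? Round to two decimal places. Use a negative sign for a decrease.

After the first period: 875.64 × 1.54 = 1348.4856.
Second-period multiplier: 586.59 ÷ 1348.4856 ≈ 0.434999.
That is a change of -56.50%.

-56.50%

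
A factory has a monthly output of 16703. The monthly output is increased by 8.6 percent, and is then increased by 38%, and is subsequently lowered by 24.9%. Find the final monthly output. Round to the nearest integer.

Each change multiplies by a factor: 1.086 × 1.38 × 0.751 = 1.12550868.
16703 × 1.12550868 = 18799.37148204 ≈ 18799.

18799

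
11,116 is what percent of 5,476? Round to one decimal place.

203.0%

11,116 ÷ 5,476 ≈ 203.0%.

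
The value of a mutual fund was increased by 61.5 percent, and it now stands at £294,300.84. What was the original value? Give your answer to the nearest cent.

The overall multiplier applied was 1.615.
So the original value was £294,300.84 ÷ 1.615 ≈ £182,229.62.

£182,229.62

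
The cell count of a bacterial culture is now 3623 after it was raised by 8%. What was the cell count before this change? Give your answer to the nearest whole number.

3355

The overall multiplier applied was 1.08.
So the original cell count was 3623 ÷ 1.08 ≈ 3355.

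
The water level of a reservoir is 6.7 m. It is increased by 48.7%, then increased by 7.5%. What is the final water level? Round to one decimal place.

Each change multiplies by a factor: 1.487 × 1.075 = 1.598525.
6.7 × 1.598525 = 10.7101175 ≈ 10.7.

10.7 m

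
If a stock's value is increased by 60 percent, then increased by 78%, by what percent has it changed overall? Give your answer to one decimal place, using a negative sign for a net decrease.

A 60% increase multiplies by 1.6.
Then a 78% increase: 1.6 × 1.78 = 2.848.
Overall factor 2.848, i.e. 184.8%.

184.8%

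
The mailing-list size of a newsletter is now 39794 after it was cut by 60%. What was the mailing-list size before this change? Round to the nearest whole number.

The overall multiplier applied was 0.4.
So the original mailing-list size was 39794 ÷ 0.4 = 99485.

99485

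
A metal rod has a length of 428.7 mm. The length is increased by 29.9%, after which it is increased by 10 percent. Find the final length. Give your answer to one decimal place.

Each change multiplies by a factor: 1.299 × 1.1 = 1.4289.
428.7 × 1.4289 = 612.56943 ≈ 612.6.

612.6 mm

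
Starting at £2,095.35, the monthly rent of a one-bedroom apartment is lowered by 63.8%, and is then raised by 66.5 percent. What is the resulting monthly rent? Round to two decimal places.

£1,262.93

Apply the 63.8% decrease: £2,095.35 × 0.362 = £758.5167.
After the 66.5% increase: £758.5167 × 1.665 = £1262.9303055 ≈ £1,262.93.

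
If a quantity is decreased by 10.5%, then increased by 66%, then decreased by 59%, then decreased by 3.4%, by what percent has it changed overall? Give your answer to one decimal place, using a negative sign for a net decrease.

-41.2%

A 10.5% decrease multiplies by 0.895.
Then a 66% increase: 0.895 × 1.66 = 1.4857.
Then a 59% decrease: 1.4857 × 0.41 = 0.609137.
Then a 3.4% decrease: 0.609137 × 0.966 = 0.588426342.
Overall factor 0.588426342, i.e. -41.2%.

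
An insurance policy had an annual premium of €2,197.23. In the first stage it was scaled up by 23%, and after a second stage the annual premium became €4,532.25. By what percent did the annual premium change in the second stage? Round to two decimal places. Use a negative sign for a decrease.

After the first stage: €2,197.23 × 1.23 = €2702.5929.
Second-stage multiplier: €4,532.25 ÷ €2702.5929 ≈ 1.677001.
That is a change of 67.70%.

67.70%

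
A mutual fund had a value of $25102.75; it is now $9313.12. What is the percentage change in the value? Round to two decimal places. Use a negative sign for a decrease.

Change: $9313.12 − $25102.75 = -$15789.63.
Relative to the original: -$15789.63 ÷ $25102.75 ≈ -62.90%.

-62.90%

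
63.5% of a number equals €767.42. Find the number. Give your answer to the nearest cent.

€767.42 ÷ 0.635 ≈ €1,208.54.

€1,208.54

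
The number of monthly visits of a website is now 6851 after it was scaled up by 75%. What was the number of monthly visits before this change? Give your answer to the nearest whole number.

The overall multiplier applied was 1.75.
So the original number of monthly visits was 6851 ÷ 1.75 ≈ 3915.

3915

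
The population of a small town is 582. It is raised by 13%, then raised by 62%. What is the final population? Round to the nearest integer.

1065

13% increase: 582 × 1.13 = 657.66.
After the 62% increase: 657.66 × 1.62 = 1065.4092 ≈ 1065.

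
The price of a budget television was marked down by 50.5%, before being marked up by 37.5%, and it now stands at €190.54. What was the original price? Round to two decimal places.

€279.95

Undoing the 37.5% increase: €190.54 ÷ 1.375 ≈ €138.574545.
Undoing the 50.5% decrease: €138.574545 ÷ 0.495 ≈ €279.95.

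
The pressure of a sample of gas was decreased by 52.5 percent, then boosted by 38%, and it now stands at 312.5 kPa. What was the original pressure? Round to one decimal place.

476.7 kPa

Undoing the 38% increase: 312.5 ÷ 1.38 ≈ 226.449275.
Undoing the 52.5% decrease: 226.449275 ÷ 0.475 ≈ 476.7 kPa.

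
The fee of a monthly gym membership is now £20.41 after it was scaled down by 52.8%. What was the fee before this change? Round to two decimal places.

£43.24

The overall multiplier applied was 0.472.
So the original fee was £20.41 ÷ 0.472 ≈ £43.24.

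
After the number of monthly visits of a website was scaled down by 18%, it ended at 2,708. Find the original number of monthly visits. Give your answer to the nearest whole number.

3,302

The overall multiplier applied was 0.82.
So the original number of monthly visits was 2,708 ÷ 0.82 ≈ 3,302.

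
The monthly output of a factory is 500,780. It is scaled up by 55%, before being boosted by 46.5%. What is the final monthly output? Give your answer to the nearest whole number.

55% increase: 500,780 × 1.55 = 776209.
46.5% increase: 776209 × 1.465 = 1137146.185 ≈ 1,137,146.

1,137,146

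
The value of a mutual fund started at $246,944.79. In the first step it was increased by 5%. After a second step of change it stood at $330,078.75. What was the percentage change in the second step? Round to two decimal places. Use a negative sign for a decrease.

After the first step: $246,944.79 × 1.05 = $259292.0295.
Second-step multiplier: $330,078.75 ÷ $259292.0295 ≈ 1.273.
That is a change of 27.30%.

27.30%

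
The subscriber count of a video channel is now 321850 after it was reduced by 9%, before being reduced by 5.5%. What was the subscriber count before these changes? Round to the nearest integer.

374266

Undoing the 5.5% decrease: 321850 ÷ 0.945 ≈ 340582.010582.
Undoing the 9% decrease: 340582.010582 ÷ 0.91 ≈ 374266.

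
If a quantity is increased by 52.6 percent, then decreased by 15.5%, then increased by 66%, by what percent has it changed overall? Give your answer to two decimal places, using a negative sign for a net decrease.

A 52.6% increase multiplies by 1.526.
Then a 15.5% decrease: 1.526 × 0.845 = 1.28947.
Then a 66% increase: 1.28947 × 1.66 = 2.1405202.
Overall factor 2.1405202, i.e. 114.05%.

114.05%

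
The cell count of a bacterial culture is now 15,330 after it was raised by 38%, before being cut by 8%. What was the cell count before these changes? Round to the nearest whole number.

12,075

The overall multiplier applied was 1.38 × 0.92 = 1.2696.
So the original cell count was 15,330 ÷ 1.2696 ≈ 12,075.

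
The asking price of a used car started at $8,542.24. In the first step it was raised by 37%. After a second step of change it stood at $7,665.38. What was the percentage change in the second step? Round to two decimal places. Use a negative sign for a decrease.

-34.50%

After the first step: $8,542.24 × 1.37 = $11702.8688.
Second-step multiplier: $7,665.38 ÷ $11702.8688 ≈ 0.655.
That is a change of -34.50%.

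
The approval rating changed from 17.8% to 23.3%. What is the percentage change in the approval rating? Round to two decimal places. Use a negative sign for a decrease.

30.90%

The change is 23.3 − 17.8 = 5.5 percentage points.
Relative to the original 17.8%, that is 5.5 ÷ 17.8 ≈ 30.90%.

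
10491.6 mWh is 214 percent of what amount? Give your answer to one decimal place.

10491.6 mWh ÷ 2.14 ≈ 4902.6 mWh.

4902.6 mWh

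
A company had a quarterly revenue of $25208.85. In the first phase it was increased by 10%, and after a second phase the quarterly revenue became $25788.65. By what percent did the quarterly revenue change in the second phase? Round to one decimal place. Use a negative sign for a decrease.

-7.0%

After the first phase: $25208.85 × 1.1 = $27729.735.
Second-phase multiplier: $25788.65 ÷ $27729.735 ≈ 0.93.
That is a change of -7.0%.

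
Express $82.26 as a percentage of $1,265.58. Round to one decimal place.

6.5%

$82.26 ÷ $1,265.58 ≈ 6.5%.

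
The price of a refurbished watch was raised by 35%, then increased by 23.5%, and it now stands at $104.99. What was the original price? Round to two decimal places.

The overall multiplier applied was 1.35 × 1.235 = 1.66725.
So the original price was $104.99 ÷ 1.66725 ≈ $62.97.

$62.97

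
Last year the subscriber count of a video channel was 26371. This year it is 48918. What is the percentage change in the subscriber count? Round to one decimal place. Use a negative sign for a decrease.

85.5%

Change: 48918 − 26371 = 22547.
Relative to the original: 22547 ÷ 26371 ≈ 85.5%.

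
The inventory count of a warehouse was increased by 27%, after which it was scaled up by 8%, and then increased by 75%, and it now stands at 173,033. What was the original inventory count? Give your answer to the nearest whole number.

72,088

The overall multiplier applied was 1.27 × 1.08 × 1.75 = 2.4003.
So the original inventory count was 173,033 ÷ 2.4003 ≈ 72,088.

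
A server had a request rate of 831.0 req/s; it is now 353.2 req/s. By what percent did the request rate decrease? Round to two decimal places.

57.50%

Change: 353.2 − 831.0 = -477.8.
Relative to the original: -477.8 ÷ 831.0 ≈ -57.50%.
So the request rate decreased by 57.50%.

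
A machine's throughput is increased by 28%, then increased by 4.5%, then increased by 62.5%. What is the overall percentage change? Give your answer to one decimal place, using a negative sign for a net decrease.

The combined multiplier is 1.28 × 1.045 × 1.625 = 2.1736.
That corresponds to an increase of 117.4%.

117.4%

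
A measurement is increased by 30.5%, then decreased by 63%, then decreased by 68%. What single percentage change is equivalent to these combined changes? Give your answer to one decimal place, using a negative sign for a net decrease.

A 30.5% increase multiplies by 1.305.
Then a 63% decrease: 1.305 × 0.37 = 0.48285.
Then a 68% decrease: 0.48285 × 0.32 = 0.154512.
Overall factor 0.154512, i.e. -84.5%.

-84.5%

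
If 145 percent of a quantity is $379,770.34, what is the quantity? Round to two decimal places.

$261,910.58

$379,770.34 ÷ 1.45 ≈ $261,910.58.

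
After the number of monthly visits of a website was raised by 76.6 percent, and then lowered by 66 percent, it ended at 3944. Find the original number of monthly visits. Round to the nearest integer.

The overall multiplier applied was 1.766 × 0.34 = 0.60044.
So the original number of monthly visits was 3944 ÷ 0.60044 ≈ 6569.

6569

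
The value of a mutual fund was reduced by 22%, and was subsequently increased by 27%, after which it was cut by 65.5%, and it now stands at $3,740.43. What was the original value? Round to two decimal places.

Undoing the 65.5% decrease: $3,740.43 ÷ 0.345 ≈ $10841.826087.
Undoing the 27% increase: $10841.826087 ÷ 1.27 ≈ $8536.870935.
Undoing the 22% decrease: $8536.870935 ÷ 0.78 ≈ $10,944.71.

$10,944.71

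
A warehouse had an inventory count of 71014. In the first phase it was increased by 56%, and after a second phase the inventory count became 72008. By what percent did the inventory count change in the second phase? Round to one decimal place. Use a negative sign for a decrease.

After the first phase: 71014 × 1.56 = 110781.84.
Second-phase multiplier: 72008 ÷ 110781.84 ≈ 0.65.
That is a change of -35.0%.

-35.0%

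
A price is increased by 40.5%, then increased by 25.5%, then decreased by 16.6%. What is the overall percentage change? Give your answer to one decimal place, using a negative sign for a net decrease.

A 40.5% increase multiplies by 1.405.
Then a 25.5% increase: 1.405 × 1.255 = 1.763275.
Then a 16.6% decrease: 1.763275 × 0.834 = 1.47057135.
Overall factor 1.47057135, i.e. 47.1%.

47.1%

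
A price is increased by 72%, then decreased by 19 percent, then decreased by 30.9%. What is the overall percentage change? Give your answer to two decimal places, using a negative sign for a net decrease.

A 72% increase multiplies by 1.72.
Then a 19% decrease: 1.72 × 0.81 = 1.3932.
Then a 30.9% decrease: 1.3932 × 0.691 = 0.9627012.
Overall factor 0.9627012, i.e. -3.73%.

-3.73%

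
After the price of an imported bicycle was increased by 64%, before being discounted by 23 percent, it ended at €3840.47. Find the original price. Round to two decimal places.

Undoing the 23% decrease: €3840.47 ÷ 0.77 ≈ €4987.623377.
Undoing the 64% increase: €4987.623377 ÷ 1.64 ≈ €3041.23.

€3041.23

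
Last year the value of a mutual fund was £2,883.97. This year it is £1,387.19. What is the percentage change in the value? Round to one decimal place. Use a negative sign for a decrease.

-51.9%

Change: £1,387.19 − £2,883.97 = -£1,496.78.
Relative to the original: -£1,496.78 ÷ £2,883.97 ≈ -51.9%.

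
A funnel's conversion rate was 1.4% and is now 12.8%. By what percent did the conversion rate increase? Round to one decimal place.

814.3%

The change is 12.8 − 1.4 = 11.4 percentage points.
Relative to the original 1.4%, that is 11.4 ÷ 1.4 ≈ 814.3%.
So the conversion rate rose by 814.3%.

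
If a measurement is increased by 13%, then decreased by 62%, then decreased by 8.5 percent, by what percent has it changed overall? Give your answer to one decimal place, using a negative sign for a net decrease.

-60.7%

The combined multiplier is 1.13 × 0.38 × 0.915 = 0.392901.
That corresponds to a decrease of 60.7%.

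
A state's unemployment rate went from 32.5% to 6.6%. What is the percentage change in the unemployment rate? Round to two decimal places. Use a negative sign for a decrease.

The change is 6.6 − 32.5 = -25.9 percentage points.
Relative to the original 32.5%, that is -25.9 ÷ 32.5 ≈ -79.69%.

-79.69%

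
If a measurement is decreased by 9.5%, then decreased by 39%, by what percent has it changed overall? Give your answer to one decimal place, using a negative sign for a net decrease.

The combined multiplier is 0.905 × 0.61 = 0.55205.
That corresponds to a decrease of 44.8%.

-44.8%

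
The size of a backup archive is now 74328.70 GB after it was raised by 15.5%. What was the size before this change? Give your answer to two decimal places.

The overall multiplier applied was 1.155.
So the original size was 74328.70 ÷ 1.155 ≈ 64353.85 GB.

64353.85 GB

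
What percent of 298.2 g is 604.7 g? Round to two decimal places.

202.78%

604.7 g ÷ 298.2 g ≈ 202.78%.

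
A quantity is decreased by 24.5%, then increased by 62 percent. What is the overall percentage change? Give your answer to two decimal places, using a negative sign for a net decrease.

A 24.5% decrease multiplies by 0.755.
Then a 62% increase: 0.755 × 1.62 = 1.2231.
Overall factor 1.2231, i.e. 22.31%.

22.31%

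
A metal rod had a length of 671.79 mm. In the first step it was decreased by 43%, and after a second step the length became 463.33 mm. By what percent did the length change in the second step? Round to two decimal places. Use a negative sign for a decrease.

21.00%

After the first step: 671.79 × 0.57 = 382.9203.
Second-step multiplier: 463.33 ÷ 382.9203 ≈ 1.209991.
That is a change of 21.00%.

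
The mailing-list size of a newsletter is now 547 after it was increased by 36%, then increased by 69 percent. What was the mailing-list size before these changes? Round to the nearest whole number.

Undoing the 69% increase: 547 ÷ 1.69 ≈ 323.668639.
Undoing the 36% increase: 323.668639 ÷ 1.36 ≈ 238.

238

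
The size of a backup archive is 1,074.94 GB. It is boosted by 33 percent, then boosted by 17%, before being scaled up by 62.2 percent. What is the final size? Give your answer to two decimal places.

2,713.14 GB

Apply the 33% increase: 1,074.94 × 1.33 = 1429.6702.
Apply the 17% increase: 1429.6702 × 1.17 = 1672.714134.
After the 62.2% increase: 1672.714134 × 1.622 = 2713.142325348 ≈ 2,713.14.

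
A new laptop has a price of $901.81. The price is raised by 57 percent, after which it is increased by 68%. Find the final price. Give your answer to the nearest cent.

$2378.61

Each change multiplies by a factor: 1.57 × 1.68 = 2.6376.
$901.81 × 2.6376 = $2378.614056 ≈ $2378.61.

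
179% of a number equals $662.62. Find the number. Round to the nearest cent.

$662.62 ÷ 1.79 ≈ $370.18.

$370.18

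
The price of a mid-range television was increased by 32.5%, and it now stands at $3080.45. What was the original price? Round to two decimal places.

$2324.87

The overall multiplier applied was 1.325.
So the original price was $3080.45 ÷ 1.325 ≈ $2324.87.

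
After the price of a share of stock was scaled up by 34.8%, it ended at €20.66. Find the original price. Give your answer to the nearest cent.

€15.33

The overall multiplier applied was 1.348.
So the original price was €20.66 ÷ 1.348 ≈ €15.33.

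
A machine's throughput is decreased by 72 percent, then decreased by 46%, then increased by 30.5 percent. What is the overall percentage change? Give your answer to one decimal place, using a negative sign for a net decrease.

-80.3%

A 72% decrease multiplies by 0.28.
Then a 46% decrease: 0.28 × 0.54 = 0.1512.
Then a 30.5% increase: 0.1512 × 1.305 = 0.197316.
Overall factor 0.197316, i.e. -80.3%.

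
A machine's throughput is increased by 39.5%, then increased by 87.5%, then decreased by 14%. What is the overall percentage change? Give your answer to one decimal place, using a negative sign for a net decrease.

124.9%

The combined multiplier is 1.395 × 1.875 × 0.86 = 2.2494375.
That corresponds to an increase of 124.9%.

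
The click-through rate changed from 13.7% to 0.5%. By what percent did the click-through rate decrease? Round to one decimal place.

The change is 0.5 − 13.7 = -13.2 percentage points.
Relative to the original 13.7%, that is -13.2 ÷ 13.7 ≈ -96.4%.
So the click-through rate fell by 96.4%.

96.4%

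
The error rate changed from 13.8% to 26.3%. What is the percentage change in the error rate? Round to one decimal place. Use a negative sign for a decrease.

The change is 26.3 − 13.8 = 12.5 percentage points.
Relative to the original 13.8%, that is 12.5 ÷ 13.8 ≈ 90.6%.

90.6%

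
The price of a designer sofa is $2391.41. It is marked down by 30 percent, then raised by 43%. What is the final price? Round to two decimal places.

$2393.80

30% decrease: $2391.41 × 0.7 = $1673.987.
43% increase: $1673.987 × 1.43 = $2393.80141 ≈ $2393.80.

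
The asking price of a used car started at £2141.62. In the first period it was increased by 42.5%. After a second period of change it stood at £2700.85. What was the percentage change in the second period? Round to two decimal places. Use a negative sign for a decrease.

After the first period: £2141.62 × 1.425 = £3051.8085.
Second-period multiplier: £2700.85 ÷ £3051.8085 ≈ 0.885.
That is a change of -11.50%.

-11.50%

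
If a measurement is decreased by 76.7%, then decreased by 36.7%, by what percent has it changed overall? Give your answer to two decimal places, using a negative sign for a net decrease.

-85.25%

The combined multiplier is 0.233 × 0.633 = 0.147489.
That corresponds to a decrease of 85.25%.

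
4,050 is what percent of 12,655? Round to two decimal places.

4,050 ÷ 12,655 ≈ 32.00%.

32.00%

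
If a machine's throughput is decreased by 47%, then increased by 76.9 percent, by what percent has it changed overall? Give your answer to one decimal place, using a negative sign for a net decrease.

-6.2%

A 47% decrease multiplies by 0.53.
Then a 76.9% increase: 0.53 × 1.769 = 0.93757.
Overall factor 0.93757, i.e. -6.2%.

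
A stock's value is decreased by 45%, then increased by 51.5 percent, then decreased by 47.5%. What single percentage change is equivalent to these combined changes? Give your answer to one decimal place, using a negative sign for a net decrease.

A 45% decrease multiplies by 0.55.
Then a 51.5% increase: 0.55 × 1.515 = 0.83325.
Then a 47.5% decrease: 0.83325 × 0.525 = 0.43745625.
Overall factor 0.43745625, i.e. -56.3%.

-56.3%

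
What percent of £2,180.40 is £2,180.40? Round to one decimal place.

100.0%

£2,180.40 ÷ £2,180.40 = 100.0%.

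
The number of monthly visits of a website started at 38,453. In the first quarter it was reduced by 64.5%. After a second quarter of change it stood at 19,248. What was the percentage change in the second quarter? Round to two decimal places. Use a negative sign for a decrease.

41.00%

After the first quarter: 38,453 × 0.355 = 13650.815.
Second-quarter multiplier: 19,248 ÷ 13650.815 ≈ 1.410026.
That is a change of 41.00%.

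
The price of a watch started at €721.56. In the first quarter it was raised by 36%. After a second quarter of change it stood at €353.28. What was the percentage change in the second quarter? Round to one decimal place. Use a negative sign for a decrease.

After the first quarter: €721.56 × 1.36 = €981.3216.
Second-quarter multiplier: €353.28 ÷ €981.3216 ≈ 0.36.
That is a change of -64.0%.

-64.0%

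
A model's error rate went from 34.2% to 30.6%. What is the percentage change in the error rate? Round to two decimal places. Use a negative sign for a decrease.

-10.53%

The change is 30.6 − 34.2 = -3.6 percentage points.
Relative to the original 34.2%, that is -3.6 ÷ 34.2 ≈ -10.53%.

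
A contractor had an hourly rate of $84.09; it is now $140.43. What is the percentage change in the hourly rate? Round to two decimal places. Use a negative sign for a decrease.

67.00%

Change: $140.43 − $84.09 = $56.34.
Relative to the original: $56.34 ÷ $84.09 ≈ 67.00%.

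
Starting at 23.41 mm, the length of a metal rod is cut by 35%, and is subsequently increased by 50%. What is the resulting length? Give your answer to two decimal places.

Each change multiplies by a factor: 0.65 × 1.5 = 0.975.
23.41 × 0.975 = 22.82475 ≈ 22.82.

22.82 mm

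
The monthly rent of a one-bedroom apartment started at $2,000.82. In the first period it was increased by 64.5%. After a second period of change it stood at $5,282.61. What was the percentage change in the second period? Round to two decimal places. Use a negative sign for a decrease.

60.50%

After the first period: $2,000.82 × 1.645 = $3291.3489.
Second-period multiplier: $5,282.61 ÷ $3291.3489 ≈ 1.604998.
That is a change of 60.50%.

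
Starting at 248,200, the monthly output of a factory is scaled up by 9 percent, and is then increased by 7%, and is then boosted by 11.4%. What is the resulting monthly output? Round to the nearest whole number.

9% increase: 248,200 × 1.09 = 270538.
Apply the 7% increase: 270538 × 1.07 = 289475.66.
After the 11.4% increase: 289475.66 × 1.114 = 322475.88524 ≈ 322,476.

322,476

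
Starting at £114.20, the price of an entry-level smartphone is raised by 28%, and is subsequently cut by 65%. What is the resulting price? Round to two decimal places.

Apply the 28% increase: £114.20 × 1.28 = £146.176.
Apply the 65% decrease: £146.176 × 0.35 = £51.1616 ≈ £51.16.

£51.16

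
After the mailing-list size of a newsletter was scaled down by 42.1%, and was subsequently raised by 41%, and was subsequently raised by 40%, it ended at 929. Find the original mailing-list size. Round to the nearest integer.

813

The overall multiplier applied was 0.579 × 1.41 × 1.4 = 1.142946.
So the original mailing-list size was 929 ÷ 1.142946 ≈ 813.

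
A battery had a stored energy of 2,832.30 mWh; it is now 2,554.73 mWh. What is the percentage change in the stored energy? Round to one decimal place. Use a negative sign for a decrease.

Change: 2,554.73 − 2,832.30 = -277.57.
Relative to the original: -277.57 ÷ 2,832.30 ≈ -9.8%.

-9.8%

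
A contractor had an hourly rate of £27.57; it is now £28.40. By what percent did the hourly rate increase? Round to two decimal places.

3.01%

Change: £28.40 − £27.57 = £0.83.
Relative to the original: £0.83 ÷ £27.57 ≈ 3.01%.
So the hourly rate increased by 3.01%.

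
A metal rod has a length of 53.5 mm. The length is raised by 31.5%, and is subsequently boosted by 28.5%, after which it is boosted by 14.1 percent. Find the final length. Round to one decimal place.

103.1 mm

Apply the 31.5% increase: 53.5 × 1.315 = 70.3525.
28.5% increase: 70.3525 × 1.285 = 90.4029625.
After the 14.1% increase: 90.4029625 × 1.141 = 103.1497802125 ≈ 103.1.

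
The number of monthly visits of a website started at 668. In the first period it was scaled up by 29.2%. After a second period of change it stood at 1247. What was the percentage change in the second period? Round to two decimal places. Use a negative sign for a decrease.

44.49%

After the first period: 668 × 1.292 = 863.056.
Second-period multiplier: 1247 ÷ 863.056 ≈ 1.444866.
That is a change of 44.49%.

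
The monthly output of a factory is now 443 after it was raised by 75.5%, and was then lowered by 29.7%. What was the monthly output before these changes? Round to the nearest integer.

Undoing the 29.7% decrease: 443 ÷ 0.703 ≈ 630.156472.
Undoing the 75.5% increase: 630.156472 ÷ 1.755 ≈ 359.

359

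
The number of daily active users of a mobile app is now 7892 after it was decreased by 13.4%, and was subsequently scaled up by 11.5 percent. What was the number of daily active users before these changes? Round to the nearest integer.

Undoing the 11.5% increase: 7892 ÷ 1.115 ≈ 7078.026906.
Undoing the 13.4% decrease: 7078.026906 ÷ 0.866 ≈ 8173.

8173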